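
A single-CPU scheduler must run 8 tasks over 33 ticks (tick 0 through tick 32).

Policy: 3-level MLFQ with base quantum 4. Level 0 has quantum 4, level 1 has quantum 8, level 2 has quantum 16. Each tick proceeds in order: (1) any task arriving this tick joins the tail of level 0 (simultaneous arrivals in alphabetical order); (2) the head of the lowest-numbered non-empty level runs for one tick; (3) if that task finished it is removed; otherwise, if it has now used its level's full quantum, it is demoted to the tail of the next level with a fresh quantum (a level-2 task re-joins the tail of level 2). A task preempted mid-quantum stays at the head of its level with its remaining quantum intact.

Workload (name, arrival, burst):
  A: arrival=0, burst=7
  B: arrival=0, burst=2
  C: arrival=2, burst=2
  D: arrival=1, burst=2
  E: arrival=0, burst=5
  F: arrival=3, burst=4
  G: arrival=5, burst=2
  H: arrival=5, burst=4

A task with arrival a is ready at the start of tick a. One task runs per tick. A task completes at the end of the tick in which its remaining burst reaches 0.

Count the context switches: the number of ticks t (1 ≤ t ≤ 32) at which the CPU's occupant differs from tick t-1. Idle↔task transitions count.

context switches = 10

t=0: L0/L1/L2 = ABE/-/- → run A
t=1: L0/L1/L2 = ABED/-/- → run A
t=2: L0/L1/L2 = ABEDC/-/- → run A
t=3: L0/L1/L2 = ABEDCF/-/- → run A
t=4: L0/L1/L2 = BEDCF/A/- → run B
t=5: L0/L1/L2 = BEDCFGH/A/- → run B
t=6: L0/L1/L2 = EDCFGH/A/- → run E
t=7: L0/L1/L2 = EDCFGH/A/- → run E
t=8: L0/L1/L2 = EDCFGH/A/- → run E
t=9: L0/L1/L2 = EDCFGH/A/- → run E
t=10: L0/L1/L2 = DCFGH/AE/- → run D
t=11: L0/L1/L2 = DCFGH/AE/- → run D
t=12: L0/L1/L2 = CFGH/AE/- → run C
t=13: L0/L1/L2 = CFGH/AE/- → run C
t=14: L0/L1/L2 = FGH/AE/- → run F
t=15: L0/L1/L2 = FGH/AE/- → run F
t=16: L0/L1/L2 = FGH/AE/- → run F
t=17: L0/L1/L2 = FGH/AE/- → run F
t=18: L0/L1/L2 = GH/AE/- → run G
t=19: L0/L1/L2 = GH/AE/- → run G
t=20: L0/L1/L2 = H/AE/- → run H
t=21: L0/L1/L2 = H/AE/- → run H
t=22: L0/L1/L2 = H/AE/- → run H
t=23: L0/L1/L2 = H/AE/- → run H
t=24: L0/L1/L2 = -/AE/- → run A
t=25: L0/L1/L2 = -/AE/- → run A
t=26: L0/L1/L2 = -/AE/- → run A
t=27: L0/L1/L2 = -/E/- → run E
t=28: (idle)
t=29: (idle)
t=30: (idle)
t=31: (idle)
t=32: (idle)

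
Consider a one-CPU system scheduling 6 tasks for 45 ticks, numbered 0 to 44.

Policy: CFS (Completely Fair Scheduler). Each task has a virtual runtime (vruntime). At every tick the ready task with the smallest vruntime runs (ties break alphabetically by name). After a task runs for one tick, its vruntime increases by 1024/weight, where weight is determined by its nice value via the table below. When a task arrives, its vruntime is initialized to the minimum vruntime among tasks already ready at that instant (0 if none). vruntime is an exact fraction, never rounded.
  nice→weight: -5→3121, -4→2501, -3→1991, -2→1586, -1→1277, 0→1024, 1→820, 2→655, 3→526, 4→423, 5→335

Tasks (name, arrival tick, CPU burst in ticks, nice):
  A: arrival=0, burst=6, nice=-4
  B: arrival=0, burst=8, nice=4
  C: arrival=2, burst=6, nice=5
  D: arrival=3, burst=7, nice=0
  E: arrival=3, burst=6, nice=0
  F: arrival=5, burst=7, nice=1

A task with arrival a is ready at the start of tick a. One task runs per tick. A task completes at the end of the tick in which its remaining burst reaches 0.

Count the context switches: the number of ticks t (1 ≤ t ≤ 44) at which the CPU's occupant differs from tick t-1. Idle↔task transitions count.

t=0: vr[A=0 B=0] → run A
t=1: vr[A=1024/2501 B=0] → run B
t=2: vr[A=1024/2501 B=1024/423 C=1024/2501] → run A
t=3: vr[A=2048/2501 B=1024/423 C=1024/2501 D=1024/2501 E=1024/2501] → run C
t=4: vr[A=2048/2501 B=1024/423 C=2904064/837835 D=1024/2501 E=1024/2501] → run D
t=5: vr[A=2048/2501 B=1024/423 C=2904064/837835 D=3525/2501 E=1024/2501 F=1024/2501] → run E
t=6: vr[A=2048/2501 B=1024/423 C=2904064/837835 D=3525/2501 E=3525/2501 F=1024/2501] → run F
t=7: vr[A=2048/2501 B=1024/423 C=2904064/837835 D=3525/2501 E=3525/2501 F=20736/12505] → run A
t=8: vr[A=3072/2501 B=1024/423 C=2904064/837835 D=3525/2501 E=3525/2501 F=20736/12505] → run A
t=9: vr[A=4096/2501 B=1024/423 C=2904064/837835 D=3525/2501 E=3525/2501 F=20736/12505] → run D
t=10: vr[A=4096/2501 B=1024/423 C=2904064/837835 D=6026/2501 E=3525/2501 F=20736/12505] → run E
t=11: vr[A=4096/2501 B=1024/423 C=2904064/837835 D=6026/2501 E=6026/2501 F=20736/12505] → run A
t=12: vr[A=5120/2501 B=1024/423 C=2904064/837835 D=6026/2501 E=6026/2501 F=20736/12505] → run F
t=13: vr[A=5120/2501 B=1024/423 C=2904064/837835 D=6026/2501 E=6026/2501 F=36352/12505] → run A
t=14: vr[B=1024/423 C=2904064/837835 D=6026/2501 E=6026/2501 F=36352/12505] → run D
t=15: vr[B=1024/423 C=2904064/837835 D=8527/2501 E=6026/2501 F=36352/12505] → run E
t=16: vr[B=1024/423 C=2904064/837835 D=8527/2501 E=8527/2501 F=36352/12505] → run B
t=17: vr[B=2048/423 C=2904064/837835 D=8527/2501 E=8527/2501 F=36352/12505] → run F
t=18: vr[B=2048/423 C=2904064/837835 D=8527/2501 E=8527/2501 F=51968/12505] → run D
t=19: vr[B=2048/423 C=2904064/837835 D=11028/2501 E=8527/2501 F=51968/12505] → run E
t=20: vr[B=2048/423 C=2904064/837835 D=11028/2501 E=11028/2501 F=51968/12505] → run C
t=21: vr[B=2048/423 C=5465088/837835 D=11028/2501 E=11028/2501 F=51968/12505] → run F
t=22: vr[B=2048/423 C=5465088/837835 D=11028/2501 E=11028/2501 F=67584/12505] → run D
t=23: vr[B=2048/423 C=5465088/837835 D=13529/2501 E=11028/2501 F=67584/12505] → run E
t=24: vr[B=2048/423 C=5465088/837835 D=13529/2501 E=13529/2501 F=67584/12505] → run B
t=25: vr[B=1024/141 C=5465088/837835 D=13529/2501 E=13529/2501 F=67584/12505] → run F
t=26: vr[B=1024/141 C=5465088/837835 D=13529/2501 E=13529/2501 F=16640/2501] → run D
t=27: vr[B=1024/141 C=5465088/837835 D=16030/2501 E=13529/2501 F=16640/2501] → run E
t=28: vr[B=1024/141 C=5465088/837835 D=16030/2501 F=16640/2501] → run D
t=29: vr[B=1024/141 C=5465088/837835 F=16640/2501] → run C
t=30: vr[B=1024/141 C=8026112/837835 F=16640/2501] → run F
t=31: vr[B=1024/141 C=8026112/837835 F=98816/12505] → run B
t=32: vr[B=4096/423 C=8026112/837835 F=98816/12505] → run F
t=33: vr[B=4096/423 C=8026112/837835] → run C
t=34: vr[B=4096/423 C=10587136/837835] → run B
t=35: vr[B=5120/423 C=10587136/837835] → run B
t=36: vr[B=2048/141 C=10587136/837835] → run C
t=37: vr[B=2048/141 C=2629632/167567] → run B
t=38: vr[B=7168/423 C=2629632/167567] → run C
t=39: vr[B=7168/423] → run B
t=40: (idle)
t=41: (idle)
t=42: (idle)
t=43: (idle)
t=44: (idle)

context switches = 38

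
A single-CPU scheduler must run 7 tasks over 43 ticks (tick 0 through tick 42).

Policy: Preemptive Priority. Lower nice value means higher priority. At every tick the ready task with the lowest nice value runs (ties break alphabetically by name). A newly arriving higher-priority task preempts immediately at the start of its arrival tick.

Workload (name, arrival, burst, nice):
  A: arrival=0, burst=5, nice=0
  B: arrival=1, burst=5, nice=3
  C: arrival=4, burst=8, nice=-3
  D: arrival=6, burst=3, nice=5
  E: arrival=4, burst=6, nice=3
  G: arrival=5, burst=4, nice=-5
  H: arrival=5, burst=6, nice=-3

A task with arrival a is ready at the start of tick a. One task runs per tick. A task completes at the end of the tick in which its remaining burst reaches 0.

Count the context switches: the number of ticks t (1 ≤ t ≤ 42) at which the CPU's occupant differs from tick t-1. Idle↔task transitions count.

context switches = 9

t=0: ready={A} → run A
t=1: ready={A,B} → run A
t=2: ready={A,B} → run A
t=3: ready={A,B} → run A
t=4: ready={A,B,C,E} → run C
t=5: ready={A,B,C,E,G,H} → run G
t=6: ready={A,B,C,D,E,G,H} → run G
t=7: ready={A,B,C,D,E,G,H} → run G
t=8: ready={A,B,C,D,E,G,H} → run G
t=9: ready={A,B,C,D,E,H} → run C
t=10: ready={A,B,C,D,E,H} → run C
t=11: ready={A,B,C,D,E,H} → run C
t=12: ready={A,B,C,D,E,H} → run C
t=13: ready={A,B,C,D,E,H} → run C
t=14: ready={A,B,C,D,E,H} → run C
t=15: ready={A,B,C,D,E,H} → run C
t=16: ready={A,B,D,E,H} → run H
t=17: ready={A,B,D,E,H} → run H
t=18: ready={A,B,D,E,H} → run H
t=19: ready={A,B,D,E,H} → run H
t=20: ready={A,B,D,E,H} → run H
t=21: ready={A,B,D,E,H} → run H
t=22: ready={A,B,D,E} → run A
t=23: ready={B,D,E} → run B
t=24: ready={B,D,E} → run B
t=25: ready={B,D,E} → run B
t=26: ready={B,D,E} → run B
t=27: ready={B,D,E} → run B
t=28: ready={D,E} → run E
t=29: ready={D,E} → run E
t=30: ready={D,E} → run E
t=31: ready={D,E} → run E
t=32: ready={D,E} → run E
t=33: ready={D,E} → run E
t=34: ready={D} → run D
t=35: ready={D} → run D
t=36: ready={D} → run D
t=37: (idle)
t=38: (idle)
t=39: (idle)
t=40: (idle)
t=41: (idle)
t=42: (idle)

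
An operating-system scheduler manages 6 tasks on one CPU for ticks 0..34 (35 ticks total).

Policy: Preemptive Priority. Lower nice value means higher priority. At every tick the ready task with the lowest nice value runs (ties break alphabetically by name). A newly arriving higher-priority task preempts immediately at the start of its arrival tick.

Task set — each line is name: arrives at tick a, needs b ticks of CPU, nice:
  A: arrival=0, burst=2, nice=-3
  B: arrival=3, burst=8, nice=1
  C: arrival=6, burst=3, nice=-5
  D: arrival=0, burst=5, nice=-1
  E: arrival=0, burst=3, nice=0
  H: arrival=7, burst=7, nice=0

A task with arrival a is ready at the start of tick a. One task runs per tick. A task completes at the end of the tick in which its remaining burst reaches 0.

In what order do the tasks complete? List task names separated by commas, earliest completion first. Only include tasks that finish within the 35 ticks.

t=0: ready={A,D,E} → run A
t=1: ready={A,D,E} → run A
t=2: ready={D,E} → run D
t=3: ready={B,D,E} → run D
t=4: ready={B,D,E} → run D
t=5: ready={B,D,E} → run D
t=6: ready={B,C,D,E} → run C
t=7: ready={B,C,D,E,H} → run C
t=8: ready={B,C,D,E,H} → run C
t=9: ready={B,D,E,H} → run D
t=10: ready={B,E,H} → run E
t=11: ready={B,E,H} → run E
t=12: ready={B,E,H} → run E
t=13: ready={B,H} → run H
t=14: ready={B,H} → run H
t=15: ready={B,H} → run H
t=16: ready={B,H} → run H
t=17: ready={B,H} → run H
t=18: ready={B,H} → run H
t=19: ready={B,H} → run H
t=20: ready={B} → run B
t=21: ready={B} → run B
t=22: ready={B} → run B
t=23: ready={B} → run B
t=24: ready={B} → run B
t=25: ready={B} → run B
t=26: ready={B} → run B
t=27: ready={B} → run B
t=28: (idle)
t=29: (idle)
t=30: (idle)
t=31: (idle)
t=32: (idle)
t=33: (idle)
t=34: (idle)

completion order = A, C, D, E, H, B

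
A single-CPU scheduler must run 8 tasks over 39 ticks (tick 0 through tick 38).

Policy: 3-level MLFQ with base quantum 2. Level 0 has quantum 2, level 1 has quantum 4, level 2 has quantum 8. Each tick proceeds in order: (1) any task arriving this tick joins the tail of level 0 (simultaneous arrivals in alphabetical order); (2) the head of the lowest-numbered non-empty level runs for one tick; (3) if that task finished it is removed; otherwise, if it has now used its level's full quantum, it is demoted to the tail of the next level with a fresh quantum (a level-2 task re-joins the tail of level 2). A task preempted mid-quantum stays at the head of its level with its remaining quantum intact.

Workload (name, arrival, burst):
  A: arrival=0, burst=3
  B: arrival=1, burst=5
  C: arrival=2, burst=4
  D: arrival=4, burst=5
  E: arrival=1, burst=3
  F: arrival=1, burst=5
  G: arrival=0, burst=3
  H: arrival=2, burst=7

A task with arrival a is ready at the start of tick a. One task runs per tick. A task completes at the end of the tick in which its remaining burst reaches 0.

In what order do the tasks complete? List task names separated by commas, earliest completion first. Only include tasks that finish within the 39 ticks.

t=0: L0/L1/L2 = AG/-/- → run A
t=1: L0/L1/L2 = AGBEF/-/- → run A
t=2: L0/L1/L2 = GBEFCH/A/- → run G
t=3: L0/L1/L2 = GBEFCH/A/- → run G
t=4: L0/L1/L2 = BEFCHD/AG/- → run B
t=5: L0/L1/L2 = BEFCHD/AG/- → run B
t=6: L0/L1/L2 = EFCHD/AGB/- → run E
t=7: L0/L1/L2 = EFCHD/AGB/- → run E
t=8: L0/L1/L2 = FCHD/AGBE/- → run F
t=9: L0/L1/L2 = FCHD/AGBE/- → run F
t=10: L0/L1/L2 = CHD/AGBEF/- → run C
t=11: L0/L1/L2 = CHD/AGBEF/- → run C
t=12: L0/L1/L2 = HD/AGBEFC/- → run H
t=13: L0/L1/L2 = HD/AGBEFC/- → run H
t=14: L0/L1/L2 = D/AGBEFCH/- → run D
t=15: L0/L1/L2 = D/AGBEFCH/- → run D
t=16: L0/L1/L2 = -/AGBEFCHD/- → run A
t=17: L0/L1/L2 = -/GBEFCHD/- → run G
t=18: L0/L1/L2 = -/BEFCHD/- → run B
t=19: L0/L1/L2 = -/BEFCHD/- → run B
t=20: L0/L1/L2 = -/BEFCHD/- → run B
t=21: L0/L1/L2 = -/EFCHD/- → run E
t=22: L0/L1/L2 = -/FCHD/- → run F
t=23: L0/L1/L2 = -/FCHD/- → run F
t=24: L0/L1/L2 = -/FCHD/- → run F
t=25: L0/L1/L2 = -/CHD/- → run C
t=26: L0/L1/L2 = -/CHD/- → run C
t=27: L0/L1/L2 = -/HD/- → run H
t=28: L0/L1/L2 = -/HD/- → run H
t=29: L0/L1/L2 = -/HD/- → run H
t=30: L0/L1/L2 = -/HD/- → run H
t=31: L0/L1/L2 = -/D/H → run D
t=32: L0/L1/L2 = -/D/H → run D
t=33: L0/L1/L2 = -/D/H → run D
t=34: L0/L1/L2 = -/-/H → run H
t=35: (idle)
t=36: (idle)
t=37: (idle)
t=38: (idle)

completion order = A, G, B, E, F, C, D, H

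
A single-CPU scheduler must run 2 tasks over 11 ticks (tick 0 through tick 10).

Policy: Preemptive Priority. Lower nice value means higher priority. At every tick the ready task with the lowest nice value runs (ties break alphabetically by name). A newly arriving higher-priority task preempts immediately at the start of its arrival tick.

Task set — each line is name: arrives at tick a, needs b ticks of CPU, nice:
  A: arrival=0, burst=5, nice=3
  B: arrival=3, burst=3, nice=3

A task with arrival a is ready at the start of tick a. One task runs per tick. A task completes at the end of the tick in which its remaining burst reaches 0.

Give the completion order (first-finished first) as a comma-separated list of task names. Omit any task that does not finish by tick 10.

completion order = A, B

t=0: ready={A} → run A
t=1: ready={A} → run A
t=2: ready={A} → run A
t=3: ready={A,B} → run A
t=4: ready={A,B} → run A
t=5: ready={B} → run B
t=6: ready={B} → run B
t=7: ready={B} → run B
t=8: (idle)
t=9: (idle)
t=10: (idle)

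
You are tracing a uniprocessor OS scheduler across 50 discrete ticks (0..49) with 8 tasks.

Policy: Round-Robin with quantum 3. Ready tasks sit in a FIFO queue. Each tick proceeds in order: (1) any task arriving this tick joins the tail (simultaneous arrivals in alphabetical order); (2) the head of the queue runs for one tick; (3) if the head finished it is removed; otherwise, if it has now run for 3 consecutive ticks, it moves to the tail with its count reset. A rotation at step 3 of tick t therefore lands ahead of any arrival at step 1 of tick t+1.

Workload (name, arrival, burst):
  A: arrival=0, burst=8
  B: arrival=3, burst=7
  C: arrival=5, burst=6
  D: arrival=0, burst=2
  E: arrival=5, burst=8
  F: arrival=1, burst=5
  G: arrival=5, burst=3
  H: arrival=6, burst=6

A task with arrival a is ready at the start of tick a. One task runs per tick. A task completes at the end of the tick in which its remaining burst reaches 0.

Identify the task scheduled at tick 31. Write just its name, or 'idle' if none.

t=0: queue=[A,D] q_used=0 → run A
t=1: queue=[A,D,F] q_used=1 → run A
t=2: queue=[A,D,F] q_used=2 → run A
t=3: queue=[D,F,A,B] q_used=0 → run D
t=4: queue=[D,F,A,B] q_used=1 → run D
t=5: queue=[F,A,B,C,E,G] q_used=0 → run F
t=6: queue=[F,A,B,C,E,G,H] q_used=1 → run F
t=7: queue=[F,A,B,C,E,G,H] q_used=2 → run F
t=8: queue=[A,B,C,E,G,H,F] q_used=0 → run A
t=9: queue=[A,B,C,E,G,H,F] q_used=1 → run A
t=10: queue=[A,B,C,E,G,H,F] q_used=2 → run A
t=11: queue=[B,C,E,G,H,F,A] q_used=0 → run B
t=12: queue=[B,C,E,G,H,F,A] q_used=1 → run B
t=13: queue=[B,C,E,G,H,F,A] q_used=2 → run B
t=14: queue=[C,E,G,H,F,A,B] q_used=0 → run C
t=15: queue=[C,E,G,H,F,A,B] q_used=1 → run C
t=16: queue=[C,E,G,H,F,A,B] q_used=2 → run C
t=17: queue=[E,G,H,F,A,B,C] q_used=0 → run E
t=18: queue=[E,G,H,F,A,B,C] q_used=1 → run E
t=19: queue=[E,G,H,F,A,B,C] q_used=2 → run E
t=20: queue=[G,H,F,A,B,C,E] q_used=0 → run G
t=21: queue=[G,H,F,A,B,C,E] q_used=1 → run G
t=22: queue=[G,H,F,A,B,C,E] q_used=2 → run G
t=23: queue=[H,F,A,B,C,E] q_used=0 → run H
t=24: queue=[H,F,A,B,C,E] q_used=1 → run H
t=25: queue=[H,F,A,B,C,E] q_used=2 → run H
t=26: queue=[F,A,B,C,E,H] q_used=0 → run F
t=27: queue=[F,A,B,C,E,H] q_used=1 → run F
t=28: queue=[A,B,C,E,H] q_used=0 → run A
t=29: queue=[A,B,C,E,H] q_used=1 → run A
t=30: queue=[B,C,E,H] q_used=0 → run B
t=31: queue=[B,C,E,H] q_used=1 → run B
t=32: queue=[B,C,E,H] q_used=2 → run B
t=33: queue=[C,E,H,B] q_used=0 → run C
t=34: queue=[C,E,H,B] q_used=1 → run C
t=35: queue=[C,E,H,B] q_used=2 → run C
t=36: queue=[E,H,B] q_used=0 → run E
t=37: queue=[E,H,B] q_used=1 → run E
t=38: queue=[E,H,B] q_used=2 → run E
t=39: queue=[H,B,E] q_used=0 → run H
t=40: queue=[H,B,E] q_used=1 → run H
t=41: queue=[H,B,E] q_used=2 → run H
t=42: queue=[B,E] q_used=0 → run B
t=43: queue=[E] q_used=0 → run E
t=44: queue=[E] q_used=1 → run E
t=45: (idle)
t=46: (idle)
t=47: (idle)
t=48: (idle)
t=49: (idle)

running at tick 31 = B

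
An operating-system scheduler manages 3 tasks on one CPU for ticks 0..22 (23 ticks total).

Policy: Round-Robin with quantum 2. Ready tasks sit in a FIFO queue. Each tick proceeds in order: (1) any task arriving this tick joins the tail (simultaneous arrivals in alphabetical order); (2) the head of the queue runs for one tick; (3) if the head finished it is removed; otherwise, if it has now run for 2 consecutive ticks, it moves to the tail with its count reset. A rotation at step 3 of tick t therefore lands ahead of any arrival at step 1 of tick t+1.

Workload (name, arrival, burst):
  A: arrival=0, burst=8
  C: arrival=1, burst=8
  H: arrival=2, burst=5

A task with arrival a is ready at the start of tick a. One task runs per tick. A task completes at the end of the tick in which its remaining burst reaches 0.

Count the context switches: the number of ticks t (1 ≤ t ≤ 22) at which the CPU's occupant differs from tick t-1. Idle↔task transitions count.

t=0: queue=[A] q_used=0 → run A
t=1: queue=[A,C] q_used=1 → run A
t=2: queue=[C,A,H] q_used=0 → run C
t=3: queue=[C,A,H] q_used=1 → run C
t=4: queue=[A,H,C] q_used=0 → run A
t=5: queue=[A,H,C] q_used=1 → run A
t=6: queue=[H,C,A] q_used=0 → run H
t=7: queue=[H,C,A] q_used=1 → run H
t=8: queue=[C,A,H] q_used=0 → run C
t=9: queue=[C,A,H] q_used=1 → run C
t=10: queue=[A,H,C] q_used=0 → run A
t=11: queue=[A,H,C] q_used=1 → run A
t=12: queue=[H,C,A] q_used=0 → run H
t=13: queue=[H,C,A] q_used=1 → run H
t=14: queue=[C,A,H] q_used=0 → run C
t=15: queue=[C,A,H] q_used=1 → run C
t=16: queue=[A,H,C] q_used=0 → run A
t=17: queue=[A,H,C] q_used=1 → run A
t=18: queue=[H,C] q_used=0 → run H
t=19: queue=[C] q_used=0 → run C
t=20: queue=[C] q_used=1 → run C
t=21: (idle)
t=22: (idle)

context switches = 11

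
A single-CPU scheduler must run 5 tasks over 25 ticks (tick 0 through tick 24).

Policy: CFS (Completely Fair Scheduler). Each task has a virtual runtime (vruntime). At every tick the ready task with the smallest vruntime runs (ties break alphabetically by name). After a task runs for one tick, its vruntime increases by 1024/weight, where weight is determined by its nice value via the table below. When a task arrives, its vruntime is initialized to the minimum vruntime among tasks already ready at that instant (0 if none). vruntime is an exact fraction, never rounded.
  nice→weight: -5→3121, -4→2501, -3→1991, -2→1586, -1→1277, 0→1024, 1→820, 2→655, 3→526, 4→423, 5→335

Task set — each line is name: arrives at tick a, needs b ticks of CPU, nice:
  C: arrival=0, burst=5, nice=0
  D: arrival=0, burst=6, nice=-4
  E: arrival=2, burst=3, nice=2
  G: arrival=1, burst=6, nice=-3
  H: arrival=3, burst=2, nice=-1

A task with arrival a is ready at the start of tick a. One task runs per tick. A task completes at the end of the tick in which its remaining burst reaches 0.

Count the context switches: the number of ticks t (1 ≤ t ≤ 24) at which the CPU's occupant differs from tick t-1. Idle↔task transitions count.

context switches = 21

t=0: vr[C=0 D=0] → run C
t=1: vr[C=1 D=0 G=0] → run D
t=2: vr[C=1 D=1024/2501 E=0 G=0] → run E
t=3: vr[C=1 D=1024/2501 E=1024/655 G=0 H=0] → run G
t=4: vr[C=1 D=1024/2501 E=1024/655 G=1024/1991 H=0] → run H
t=5: vr[C=1 D=1024/2501 E=1024/655 G=1024/1991 H=1024/1277] → run D
t=6: vr[C=1 D=2048/2501 E=1024/655 G=1024/1991 H=1024/1277] → run G
t=7: vr[C=1 D=2048/2501 E=1024/655 G=2048/1991 H=1024/1277] → run H
t=8: vr[C=1 D=2048/2501 E=1024/655 G=2048/1991] → run D
t=9: vr[C=1 D=3072/2501 E=1024/655 G=2048/1991] → run C
t=10: vr[C=2 D=3072/2501 E=1024/655 G=2048/1991] → run G
t=11: vr[C=2 D=3072/2501 E=1024/655 G=3072/1991] → run D
t=12: vr[C=2 D=4096/2501 E=1024/655 G=3072/1991] → run G
t=13: vr[C=2 D=4096/2501 E=1024/655 G=4096/1991] → run E
t=14: vr[C=2 D=4096/2501 E=2048/655 G=4096/1991] → run D
t=15: vr[C=2 D=5120/2501 E=2048/655 G=4096/1991] → run C
t=16: vr[C=3 D=5120/2501 E=2048/655 G=4096/1991] → run D
t=17: vr[C=3 E=2048/655 G=4096/1991] → run G
t=18: vr[C=3 E=2048/655 G=5120/1991] → run G
t=19: vr[C=3 E=2048/655] → run C
t=20: vr[C=4 E=2048/655] → run E
t=21: vr[C=4] → run C
t=22: (idle)
t=23: (idle)
t=24: (idle)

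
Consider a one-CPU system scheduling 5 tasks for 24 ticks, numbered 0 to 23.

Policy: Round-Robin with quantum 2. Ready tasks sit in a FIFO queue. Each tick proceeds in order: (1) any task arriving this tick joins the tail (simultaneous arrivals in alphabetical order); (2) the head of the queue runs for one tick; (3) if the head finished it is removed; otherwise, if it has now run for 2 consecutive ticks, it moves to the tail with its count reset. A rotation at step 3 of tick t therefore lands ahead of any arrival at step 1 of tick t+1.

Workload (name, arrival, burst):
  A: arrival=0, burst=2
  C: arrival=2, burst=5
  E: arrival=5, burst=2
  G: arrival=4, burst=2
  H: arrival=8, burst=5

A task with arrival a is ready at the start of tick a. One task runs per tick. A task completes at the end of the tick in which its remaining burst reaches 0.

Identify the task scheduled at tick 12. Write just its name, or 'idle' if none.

running at tick 12 = H

t=0: queue=[A] q_used=0 → run A
t=1: queue=[A] q_used=1 → run A
t=2: queue=[C] q_used=0 → run C
t=3: queue=[C] q_used=1 → run C
t=4: queue=[C,G] q_used=0 → run C
t=5: queue=[C,G,E] q_used=1 → run C
t=6: queue=[G,E,C] q_used=0 → run G
t=7: queue=[G,E,C] q_used=1 → run G
t=8: queue=[E,C,H] q_used=0 → run E
t=9: queue=[E,C,H] q_used=1 → run E
t=10: queue=[C,H] q_used=0 → run C
t=11: queue=[H] q_used=0 → run H
t=12: queue=[H] q_used=1 → run H
t=13: queue=[H] q_used=0 → run H
t=14: queue=[H] q_used=1 → run H
t=15: queue=[H] q_used=0 → run H
t=16: (idle)
t=17: (idle)
t=18: (idle)
t=19: (idle)
t=20: (idle)
t=21: (idle)
t=22: (idle)
t=23: (idle)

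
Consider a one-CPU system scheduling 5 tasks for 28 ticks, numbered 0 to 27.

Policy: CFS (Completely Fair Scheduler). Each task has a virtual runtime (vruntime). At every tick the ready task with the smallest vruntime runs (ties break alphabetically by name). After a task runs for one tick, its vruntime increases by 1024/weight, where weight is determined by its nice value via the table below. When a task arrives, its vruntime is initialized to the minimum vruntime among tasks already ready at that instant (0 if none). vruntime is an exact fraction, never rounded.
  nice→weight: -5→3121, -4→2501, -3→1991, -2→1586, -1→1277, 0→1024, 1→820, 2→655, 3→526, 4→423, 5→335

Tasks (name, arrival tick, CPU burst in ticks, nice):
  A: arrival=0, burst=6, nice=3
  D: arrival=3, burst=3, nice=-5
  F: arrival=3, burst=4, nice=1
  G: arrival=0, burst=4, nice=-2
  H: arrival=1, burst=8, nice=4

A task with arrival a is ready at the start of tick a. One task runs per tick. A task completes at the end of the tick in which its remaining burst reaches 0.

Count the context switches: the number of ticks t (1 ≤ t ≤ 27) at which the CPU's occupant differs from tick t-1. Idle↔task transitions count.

context switches = 23

t=0: vr[A=0 G=0] → run A
t=1: vr[A=512/263 G=0 H=0] → run G
t=2: vr[A=512/263 G=512/793 H=0] → run H
t=3: vr[A=512/263 D=512/793 F=512/793 G=512/793 H=1024/423] → run D
t=4: vr[A=512/263 D=2409984/2474953 F=512/793 G=512/793 H=1024/423] → run F
t=5: vr[A=512/263 D=2409984/2474953 F=307968/162565 G=512/793 H=1024/423] → run G
t=6: vr[A=512/263 D=2409984/2474953 F=307968/162565 G=1024/793 H=1024/423] → run D
t=7: vr[A=512/263 D=3222016/2474953 F=307968/162565 G=1024/793 H=1024/423] → run G
t=8: vr[A=512/263 D=3222016/2474953 F=307968/162565 G=1536/793 H=1024/423] → run D
t=9: vr[A=512/263 F=307968/162565 G=1536/793 H=1024/423] → run F
t=10: vr[A=512/263 F=510976/162565 G=1536/793 H=1024/423] → run G
t=11: vr[A=512/263 F=510976/162565 H=1024/423] → run A
t=12: vr[A=1024/263 F=510976/162565 H=1024/423] → run H
t=13: vr[A=1024/263 F=510976/162565 H=2048/423] → run F
t=14: vr[A=1024/263 F=713984/162565 H=2048/423] → run A
t=15: vr[A=1536/263 F=713984/162565 H=2048/423] → run F
t=16: vr[A=1536/263 H=2048/423] → run H
t=17: vr[A=1536/263 H=1024/141] → run A
t=18: vr[A=2048/263 H=1024/141] → run H
t=19: vr[A=2048/263 H=4096/423] → run A
t=20: vr[A=2560/263 H=4096/423] → run H
t=21: vr[A=2560/263 H=5120/423] → run A
t=22: vr[H=5120/423] → run H
t=23: vr[H=2048/141] → run H
t=24: vr[H=7168/423] → run H
t=25: (idle)
t=26: (idle)
t=27: (idle)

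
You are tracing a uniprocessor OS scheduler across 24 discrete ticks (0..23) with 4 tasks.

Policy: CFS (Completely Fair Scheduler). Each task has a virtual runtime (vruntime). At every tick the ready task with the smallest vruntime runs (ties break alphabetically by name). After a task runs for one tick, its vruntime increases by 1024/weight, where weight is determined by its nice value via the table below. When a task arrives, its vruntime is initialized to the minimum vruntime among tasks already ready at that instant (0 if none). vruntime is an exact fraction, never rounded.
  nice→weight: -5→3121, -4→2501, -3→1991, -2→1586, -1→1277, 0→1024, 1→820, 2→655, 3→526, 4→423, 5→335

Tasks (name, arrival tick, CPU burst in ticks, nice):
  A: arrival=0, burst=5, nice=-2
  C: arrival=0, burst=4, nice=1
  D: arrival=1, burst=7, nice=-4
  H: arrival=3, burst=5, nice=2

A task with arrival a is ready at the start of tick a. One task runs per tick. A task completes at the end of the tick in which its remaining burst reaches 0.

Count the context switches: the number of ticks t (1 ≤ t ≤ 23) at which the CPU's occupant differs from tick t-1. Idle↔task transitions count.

t=0: vr[A=0 C=0] → run A
t=1: vr[A=512/793 C=0 D=0] → run C
t=2: vr[A=512/793 C=256/205 D=0] → run D
t=3: vr[A=512/793 C=256/205 D=1024/2501 H=1024/2501] → run D
t=4: vr[A=512/793 C=256/205 D=2048/2501 H=1024/2501] → run H
t=5: vr[A=512/793 C=256/205 D=2048/2501 H=3231744/1638155] → run A
t=6: vr[A=1024/793 C=256/205 D=2048/2501 H=3231744/1638155] → run D
t=7: vr[A=1024/793 C=256/205 D=3072/2501 H=3231744/1638155] → run D
t=8: vr[A=1024/793 C=256/205 D=4096/2501 H=3231744/1638155] → run C
t=9: vr[A=1024/793 C=512/205 D=4096/2501 H=3231744/1638155] → run A
t=10: vr[A=1536/793 C=512/205 D=4096/2501 H=3231744/1638155] → run D
t=11: vr[A=1536/793 C=512/205 D=5120/2501 H=3231744/1638155] → run A
t=12: vr[A=2048/793 C=512/205 D=5120/2501 H=3231744/1638155] → run H
t=13: vr[A=2048/793 C=512/205 D=5120/2501 H=5792768/1638155] → run D
t=14: vr[A=2048/793 C=512/205 D=6144/2501 H=5792768/1638155] → run D
t=15: vr[A=2048/793 C=512/205 H=5792768/1638155] → run C
t=16: vr[A=2048/793 C=768/205 H=5792768/1638155] → run A
t=17: vr[C=768/205 H=5792768/1638155] → run H
t=18: vr[C=768/205 H=8353792/1638155] → run C
t=19: vr[H=8353792/1638155] → run H
t=20: vr[H=10914816/1638155] → run H
t=21: (idle)
t=22: (idle)
t=23: (idle)

context switches = 17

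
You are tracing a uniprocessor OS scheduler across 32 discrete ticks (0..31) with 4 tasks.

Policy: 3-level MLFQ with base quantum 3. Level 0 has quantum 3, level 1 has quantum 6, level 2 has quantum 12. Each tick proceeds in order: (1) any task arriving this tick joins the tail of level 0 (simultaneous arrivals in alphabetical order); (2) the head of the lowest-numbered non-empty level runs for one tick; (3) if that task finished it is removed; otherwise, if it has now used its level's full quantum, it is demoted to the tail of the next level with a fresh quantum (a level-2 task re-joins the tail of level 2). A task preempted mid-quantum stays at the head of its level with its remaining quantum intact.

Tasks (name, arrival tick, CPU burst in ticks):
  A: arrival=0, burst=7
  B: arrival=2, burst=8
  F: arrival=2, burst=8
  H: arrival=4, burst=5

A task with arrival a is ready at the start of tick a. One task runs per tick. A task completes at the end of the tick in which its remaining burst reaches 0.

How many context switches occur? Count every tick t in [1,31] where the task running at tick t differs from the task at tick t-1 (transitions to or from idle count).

context switches = 8

t=0: L0/L1/L2 = A/-/- → run A
t=1: L0/L1/L2 = A/-/- → run A
t=2: L0/L1/L2 = ABF/-/- → run A
t=3: L0/L1/L2 = BF/A/- → run B
t=4: L0/L1/L2 = BFH/A/- → run B
t=5: L0/L1/L2 = BFH/A/- → run B
t=6: L0/L1/L2 = FH/AB/- → run F
t=7: L0/L1/L2 = FH/AB/- → run F
t=8: L0/L1/L2 = FH/AB/- → run F
t=9: L0/L1/L2 = H/ABF/- → run H
t=10: L0/L1/L2 = H/ABF/- → run H
t=11: L0/L1/L2 = H/ABF/- → run H
t=12: L0/L1/L2 = -/ABFH/- → run A
t=13: L0/L1/L2 = -/ABFH/- → run A
t=14: L0/L1/L2 = -/ABFH/- → run A
t=15: L0/L1/L2 = -/ABFH/- → run A
t=16: L0/L1/L2 = -/BFH/- → run B
t=17: L0/L1/L2 = -/BFH/- → run B
t=18: L0/L1/L2 = -/BFH/- → run B
t=19: L0/L1/L2 = -/BFH/- → run B
t=20: L0/L1/L2 = -/BFH/- → run B
t=21: L0/L1/L2 = -/FH/- → run F
t=22: L0/L1/L2 = -/FH/- → run F
t=23: L0/L1/L2 = -/FH/- → run F
t=24: L0/L1/L2 = -/FH/- → run F
t=25: L0/L1/L2 = -/FH/- → run F
t=26: L0/L1/L2 = -/H/- → run H
t=27: L0/L1/L2 = -/H/- → run H
t=28: (idle)
t=29: (idle)
t=30: (idle)
t=31: (idle)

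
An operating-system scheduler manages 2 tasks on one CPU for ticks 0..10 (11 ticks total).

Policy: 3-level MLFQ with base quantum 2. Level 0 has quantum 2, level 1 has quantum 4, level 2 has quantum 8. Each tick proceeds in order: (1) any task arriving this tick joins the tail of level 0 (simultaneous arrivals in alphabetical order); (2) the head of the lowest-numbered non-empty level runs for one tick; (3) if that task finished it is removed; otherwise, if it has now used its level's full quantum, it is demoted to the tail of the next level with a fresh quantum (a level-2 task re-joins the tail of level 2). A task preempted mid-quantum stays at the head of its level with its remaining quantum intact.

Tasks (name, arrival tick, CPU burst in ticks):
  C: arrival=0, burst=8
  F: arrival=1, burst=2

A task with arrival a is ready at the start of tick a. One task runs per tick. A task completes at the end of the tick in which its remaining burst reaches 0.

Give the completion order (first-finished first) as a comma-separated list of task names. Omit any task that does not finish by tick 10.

completion order = F, C

t=0: L0/L1/L2 = C/-/- → run C
t=1: L0/L1/L2 = CF/-/- → run C
t=2: L0/L1/L2 = F/C/- → run F
t=3: L0/L1/L2 = F/C/- → run F
t=4: L0/L1/L2 = -/C/- → run C
t=5: L0/L1/L2 = -/C/- → run C
t=6: L0/L1/L2 = -/C/- → run C
t=7: L0/L1/L2 = -/C/- → run C
t=8: L0/L1/L2 = -/-/C → run C
t=9: L0/L1/L2 = -/-/C → run C
t=10: (idle)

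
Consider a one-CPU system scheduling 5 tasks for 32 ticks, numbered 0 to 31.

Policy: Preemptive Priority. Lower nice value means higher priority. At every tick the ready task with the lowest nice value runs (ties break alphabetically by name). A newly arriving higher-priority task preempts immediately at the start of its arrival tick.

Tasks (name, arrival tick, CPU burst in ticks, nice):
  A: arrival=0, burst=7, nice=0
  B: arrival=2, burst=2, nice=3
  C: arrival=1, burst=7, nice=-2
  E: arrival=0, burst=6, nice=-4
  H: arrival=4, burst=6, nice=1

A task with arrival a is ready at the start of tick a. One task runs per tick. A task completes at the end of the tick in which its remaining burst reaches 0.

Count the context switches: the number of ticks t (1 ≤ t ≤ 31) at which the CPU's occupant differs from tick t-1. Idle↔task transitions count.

t=0: ready={A,E} → run E
t=1: ready={A,C,E} → run E
t=2: ready={A,B,C,E} → run E
t=3: ready={A,B,C,E} → run E
t=4: ready={A,B,C,E,H} → run E
t=5: ready={A,B,C,E,H} → run E
t=6: ready={A,B,C,H} → run C
t=7: ready={A,B,C,H} → run C
t=8: ready={A,B,C,H} → run C
t=9: ready={A,B,C,H} → run C
t=10: ready={A,B,C,H} → run C
t=11: ready={A,B,C,H} → run C
t=12: ready={A,B,C,H} → run C
t=13: ready={A,B,H} → run A
t=14: ready={A,B,H} → run A
t=15: ready={A,B,H} → run A
t=16: ready={A,B,H} → run A
t=17: ready={A,B,H} → run A
t=18: ready={A,B,H} → run A
t=19: ready={A,B,H} → run A
t=20: ready={B,H} → run H
t=21: ready={B,H} → run H
t=22: ready={B,H} → run H
t=23: ready={B,H} → run H
t=24: ready={B,H} → run H
t=25: ready={B,H} → run H
t=26: ready={B} → run B
t=27: ready={B} → run B
t=28: (idle)
t=29: (idle)
t=30: (idle)
t=31: (idle)

context switches = 5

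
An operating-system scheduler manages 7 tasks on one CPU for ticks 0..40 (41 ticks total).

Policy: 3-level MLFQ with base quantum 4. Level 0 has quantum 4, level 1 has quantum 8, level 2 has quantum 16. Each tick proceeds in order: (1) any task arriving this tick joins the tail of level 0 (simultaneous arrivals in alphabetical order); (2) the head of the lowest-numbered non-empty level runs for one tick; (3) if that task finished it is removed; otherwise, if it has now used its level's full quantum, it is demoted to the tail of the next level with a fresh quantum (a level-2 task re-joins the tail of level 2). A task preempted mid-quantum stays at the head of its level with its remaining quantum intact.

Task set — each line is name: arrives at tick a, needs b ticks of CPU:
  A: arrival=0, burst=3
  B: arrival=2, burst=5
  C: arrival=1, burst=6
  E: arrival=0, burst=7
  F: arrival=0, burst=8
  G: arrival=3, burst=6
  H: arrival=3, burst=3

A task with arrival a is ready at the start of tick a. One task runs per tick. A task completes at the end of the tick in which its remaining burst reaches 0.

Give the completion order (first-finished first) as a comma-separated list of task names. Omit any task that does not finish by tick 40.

completion order = A, H, E, F, C, B, G

t=0: L0/L1/L2 = AEF/-/- → run A
t=1: L0/L1/L2 = AEFC/-/- → run A
t=2: L0/L1/L2 = AEFCB/-/- → run A
t=3: L0/L1/L2 = EFCBGH/-/- → run E
t=4: L0/L1/L2 = EFCBGH/-/- → run E
t=5: L0/L1/L2 = EFCBGH/-/- → run E
t=6: L0/L1/L2 = EFCBGH/-/- → run E
t=7: L0/L1/L2 = FCBGH/E/- → run F
t=8: L0/L1/L2 = FCBGH/E/- → run F
t=9: L0/L1/L2 = FCBGH/E/- → run F
t=10: L0/L1/L2 = FCBGH/E/- → run F
t=11: L0/L1/L2 = CBGH/EF/- → run C
t=12: L0/L1/L2 = CBGH/EF/- → run C
t=13: L0/L1/L2 = CBGH/EF/- → run C
t=14: L0/L1/L2 = CBGH/EF/- → run C
t=15: L0/L1/L2 = BGH/EFC/- → run B
t=16: L0/L1/L2 = BGH/EFC/- → run B
t=17: L0/L1/L2 = BGH/EFC/- → run B
t=18: L0/L1/L2 = BGH/EFC/- → run B
t=19: L0/L1/L2 = GH/EFCB/- → run G
t=20: L0/L1/L2 = GH/EFCB/- → run G
t=21: L0/L1/L2 = GH/EFCB/- → run G
t=22: L0/L1/L2 = GH/EFCB/- → run G
t=23: L0/L1/L2 = H/EFCBG/- → run H
t=24: L0/L1/L2 = H/EFCBG/- → run H
t=25: L0/L1/L2 = H/EFCBG/- → run H
t=26: L0/L1/L2 = -/EFCBG/- → run E
t=27: L0/L1/L2 = -/EFCBG/- → run E
t=28: L0/L1/L2 = -/EFCBG/- → run E
t=29: L0/L1/L2 = -/FCBG/- → run F
t=30: L0/L1/L2 = -/FCBG/- → run F
t=31: L0/L1/L2 = -/FCBG/- → run F
t=32: L0/L1/L2 = -/FCBG/- → run F
t=33: L0/L1/L2 = -/CBG/- → run C
t=34: L0/L1/L2 = -/CBG/- → run C
t=35: L0/L1/L2 = -/BG/- → run B
t=36: L0/L1/L2 = -/G/- → run G
t=37: L0/L1/L2 = -/G/- → run G
t=38: (idle)
t=39: (idle)
t=40: (idle)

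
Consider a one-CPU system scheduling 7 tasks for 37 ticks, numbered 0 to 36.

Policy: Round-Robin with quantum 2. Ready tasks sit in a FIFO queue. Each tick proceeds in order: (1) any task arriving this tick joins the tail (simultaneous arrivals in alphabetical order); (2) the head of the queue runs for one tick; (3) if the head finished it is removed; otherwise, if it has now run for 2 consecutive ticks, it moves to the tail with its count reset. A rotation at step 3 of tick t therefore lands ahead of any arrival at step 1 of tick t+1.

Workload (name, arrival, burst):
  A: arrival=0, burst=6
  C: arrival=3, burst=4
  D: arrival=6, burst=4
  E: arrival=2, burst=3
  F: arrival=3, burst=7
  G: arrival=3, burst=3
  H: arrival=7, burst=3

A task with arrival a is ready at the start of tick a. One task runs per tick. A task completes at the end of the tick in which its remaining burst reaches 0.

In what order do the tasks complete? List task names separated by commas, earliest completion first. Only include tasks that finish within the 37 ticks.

t=0: queue=[A] q_used=0 → run A
t=1: queue=[A] q_used=1 → run A
t=2: queue=[A,E] q_used=0 → run A
t=3: queue=[A,E,C,F,G] q_used=1 → run A
t=4: queue=[E,C,F,G,A] q_used=0 → run E
t=5: queue=[E,C,F,G,A] q_used=1 → run E
t=6: queue=[C,F,G,A,E,D] q_used=0 → run C
t=7: queue=[C,F,G,A,E,D,H] q_used=1 → run C
t=8: queue=[F,G,A,E,D,H,C] q_used=0 → run F
t=9: queue=[F,G,A,E,D,H,C] q_used=1 → run F
t=10: queue=[G,A,E,D,H,C,F] q_used=0 → run G
t=11: queue=[G,A,E,D,H,C,F] q_used=1 → run G
t=12: queue=[A,E,D,H,C,F,G] q_used=0 → run A
t=13: queue=[A,E,D,H,C,F,G] q_used=1 → run A
t=14: queue=[E,D,H,C,F,G] q_used=0 → run E
t=15: queue=[D,H,C,F,G] q_used=0 → run D
t=16: queue=[D,H,C,F,G] q_used=1 → run D
t=17: queue=[H,C,F,G,D] q_used=0 → run H
t=18: queue=[H,C,F,G,D] q_used=1 → run H
t=19: queue=[C,F,G,D,H] q_used=0 → run C
t=20: queue=[C,F,G,D,H] q_used=1 → run C
t=21: queue=[F,G,D,H] q_used=0 → run F
t=22: queue=[F,G,D,H] q_used=1 → run F
t=23: queue=[G,D,H,F] q_used=0 → run G
t=24: queue=[D,H,F] q_used=0 → run D
t=25: queue=[D,H,F] q_used=1 → run D
t=26: queue=[H,F] q_used=0 → run H
t=27: queue=[F] q_used=0 → run F
t=28: queue=[F] q_used=1 → run F
t=29: queue=[F] q_used=0 → run F
t=30: (idle)
t=31: (idle)
t=32: (idle)
t=33: (idle)
t=34: (idle)
t=35: (idle)
t=36: (idle)

completion order = A, E, C, G, D, H, F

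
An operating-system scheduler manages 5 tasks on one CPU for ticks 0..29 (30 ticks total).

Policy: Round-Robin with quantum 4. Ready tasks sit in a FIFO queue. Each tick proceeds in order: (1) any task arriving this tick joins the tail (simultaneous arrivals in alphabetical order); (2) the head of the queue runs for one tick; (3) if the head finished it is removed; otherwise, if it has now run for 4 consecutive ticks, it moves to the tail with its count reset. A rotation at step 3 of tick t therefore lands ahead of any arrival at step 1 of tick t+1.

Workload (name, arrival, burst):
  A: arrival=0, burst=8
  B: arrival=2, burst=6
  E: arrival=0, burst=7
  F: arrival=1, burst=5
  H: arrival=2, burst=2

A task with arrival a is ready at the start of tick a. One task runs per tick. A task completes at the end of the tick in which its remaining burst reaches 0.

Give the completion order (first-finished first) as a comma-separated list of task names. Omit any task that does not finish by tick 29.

t=0: queue=[A,E] q_used=0 → run A
t=1: queue=[A,E,F] q_used=1 → run A
t=2: queue=[A,E,F,B,H] q_used=2 → run A
t=3: queue=[A,E,F,B,H] q_used=3 → run A
t=4: queue=[E,F,B,H,A] q_used=0 → run E
t=5: queue=[E,F,B,H,A] q_used=1 → run E
t=6: queue=[E,F,B,H,A] q_used=2 → run E
t=7: queue=[E,F,B,H,A] q_used=3 → run E
t=8: queue=[F,B,H,A,E] q_used=0 → run F
t=9: queue=[F,B,H,A,E] q_used=1 → run F
t=10: queue=[F,B,H,A,E] q_used=2 → run F
t=11: queue=[F,B,H,A,E] q_used=3 → run F
t=12: queue=[B,H,A,E,F] q_used=0 → run B
t=13: queue=[B,H,A,E,F] q_used=1 → run B
t=14: queue=[B,H,A,E,F] q_used=2 → run B
t=15: queue=[B,H,A,E,F] q_used=3 → run B
t=16: queue=[H,A,E,F,B] q_used=0 → run H
t=17: queue=[H,A,E,F,B] q_used=1 → run H
t=18: queue=[A,E,F,B] q_used=0 → run A
t=19: queue=[A,E,F,B] q_used=1 → run A
t=20: queue=[A,E,F,B] q_used=2 → run A
t=21: queue=[A,E,F,B] q_used=3 → run A
t=22: queue=[E,F,B] q_used=0 → run E
t=23: queue=[E,F,B] q_used=1 → run E
t=24: queue=[E,F,B] q_used=2 → run E
t=25: queue=[F,B] q_used=0 → run F
t=26: queue=[B] q_used=0 → run B
t=27: queue=[B] q_used=1 → run B
t=28: (idle)
t=29: (idle)

completion order = H, A, E, F, B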